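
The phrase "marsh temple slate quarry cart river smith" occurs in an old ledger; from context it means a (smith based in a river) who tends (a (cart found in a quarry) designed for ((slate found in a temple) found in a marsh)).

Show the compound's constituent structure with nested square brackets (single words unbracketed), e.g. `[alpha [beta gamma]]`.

[[[marsh [temple slate]] [quarry cart]] [river smith]]

The outermost head in the paraphrase is "smith" (specifically "river smith"), modified by "marsh temple slate quarry cart".
Within "marsh temple slate quarry cart", the head is "cart" (specifically "quarry cart") and the modifier is "marsh temple slate".
Within "marsh temple slate", the head is "slate" (specifically "temple slate") and the modifier is "marsh".
Within "temple slate", the head is "slate" and the modifier is "temple".
Within "quarry cart", the head is "cart" and the modifier is "quarry".
Within "river smith", the head is "smith" and the modifier is "river".
Putting it together: [[[marsh [temple slate]] [quarry cart]] [river smith]].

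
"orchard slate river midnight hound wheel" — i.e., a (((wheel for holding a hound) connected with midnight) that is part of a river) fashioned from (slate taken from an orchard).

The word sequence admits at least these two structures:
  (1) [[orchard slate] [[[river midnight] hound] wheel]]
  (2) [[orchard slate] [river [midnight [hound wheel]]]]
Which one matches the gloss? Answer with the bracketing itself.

The paraphrase's head is the "wheel" part ("river midnight hound wheel"); its modifier is "orchard slate".
That top-level split, carried through the inner groups, gives [[orchard slate] [river [midnight [hound wheel]]]].

[[orchard slate] [river [midnight [hound wheel]]]]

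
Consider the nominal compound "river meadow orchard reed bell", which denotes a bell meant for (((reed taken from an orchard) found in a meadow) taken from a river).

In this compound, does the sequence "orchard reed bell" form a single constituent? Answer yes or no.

The top-level split is [river meadow orchard reed] [bell]; the full structure is [[river [meadow [orchard reed]]] bell].
"orchard reed bell" straddles a constituent boundary, so it is not a single unit.

no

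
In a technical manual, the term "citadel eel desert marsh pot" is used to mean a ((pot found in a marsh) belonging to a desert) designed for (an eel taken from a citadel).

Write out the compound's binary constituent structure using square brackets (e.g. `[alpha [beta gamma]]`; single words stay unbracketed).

[[citadel eel] [desert [marsh pot]]]

The outermost head in the paraphrase is "pot" (specifically "desert marsh pot"), modified by "citadel eel".
Inside "citadel eel": head "eel", modifier "citadel".
Inside "desert marsh pot": head "pot" (specifically "marsh pot"), modifier "desert".
Inside "marsh pot": head "pot", modifier "marsh".
Assembled: [[citadel eel] [desert [marsh pot]]].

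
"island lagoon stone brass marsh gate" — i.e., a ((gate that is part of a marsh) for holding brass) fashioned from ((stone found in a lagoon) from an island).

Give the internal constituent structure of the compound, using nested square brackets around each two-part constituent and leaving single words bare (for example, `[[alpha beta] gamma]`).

[[island [lagoon stone]] [brass [marsh gate]]]

Overall it is a kind of gate (specifically "brass marsh gate"); the modifier is "island lagoon stone".
Within "island lagoon stone", the head is "stone" (specifically "lagoon stone") and the modifier is "island".
Within "lagoon stone", the head is "stone" and the modifier is "lagoon".
Within "brass marsh gate", the head is "gate" (specifically "marsh gate") and the modifier is "brass".
Within "marsh gate", the head is "gate" and the modifier is "marsh".
Putting it together: [[island [lagoon stone]] [brass [marsh gate]]].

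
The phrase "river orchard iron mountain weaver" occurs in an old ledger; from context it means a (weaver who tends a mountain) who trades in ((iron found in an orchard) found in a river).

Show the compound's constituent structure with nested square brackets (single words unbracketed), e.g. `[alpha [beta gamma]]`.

[[river [orchard iron]] [mountain weaver]]

At the top level: head "weaver" (specifically "mountain weaver"); modifier "river orchard iron".
Inside "river orchard iron": head "iron" (specifically "orchard iron"), modifier "river".
Inside "orchard iron": head "iron", modifier "orchard".
Inside "mountain weaver": head "weaver", modifier "mountain".
Assembled: [[river [orchard iron]] [mountain weaver]].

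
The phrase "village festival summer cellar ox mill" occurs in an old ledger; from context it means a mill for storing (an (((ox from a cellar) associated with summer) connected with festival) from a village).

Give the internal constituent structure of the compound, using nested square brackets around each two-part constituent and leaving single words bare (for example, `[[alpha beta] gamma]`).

Whole compound: head "mill", modifier "village festival summer cellar ox".
"village festival summer cellar ox" → head "ox" (specifically "festival summer cellar ox"), modifier "village".
"festival summer cellar ox" → head "ox" (specifically "summer cellar ox"), modifier "festival".
"summer cellar ox" → head "ox" (specifically "cellar ox"), modifier "summer".
"cellar ox" → head "ox", modifier "cellar".
Assembled: [[village [festival [summer [cellar ox]]]] mill].

[[village [festival [summer [cellar ox]]]] mill]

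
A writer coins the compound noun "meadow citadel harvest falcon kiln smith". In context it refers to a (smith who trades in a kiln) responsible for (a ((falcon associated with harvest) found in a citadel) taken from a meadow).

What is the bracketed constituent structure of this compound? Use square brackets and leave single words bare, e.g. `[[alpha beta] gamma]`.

[[meadow [citadel [harvest falcon]]] [kiln smith]]

Whole compound: head "smith" (specifically "kiln smith"), modifier "meadow citadel harvest falcon".
"meadow citadel harvest falcon" → head "falcon" (specifically "citadel harvest falcon"), modifier "meadow".
"citadel harvest falcon" → head "falcon" (specifically "harvest falcon"), modifier "citadel".
"harvest falcon" → head "falcon", modifier "harvest".
"kiln smith" → head "smith", modifier "kiln".
Putting it together: [[meadow [citadel [harvest falcon]]] [kiln smith]].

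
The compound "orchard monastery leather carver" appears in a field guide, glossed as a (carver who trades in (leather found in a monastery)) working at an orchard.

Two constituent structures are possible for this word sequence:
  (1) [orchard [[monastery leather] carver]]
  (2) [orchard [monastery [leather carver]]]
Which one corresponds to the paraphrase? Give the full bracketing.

[orchard [[monastery leather] carver]]

The paraphrase's head is the "carver" part ("monastery leather carver"); its modifier is "orchard".
That top-level split, carried through the inner groups, gives [orchard [[monastery leather] carver]].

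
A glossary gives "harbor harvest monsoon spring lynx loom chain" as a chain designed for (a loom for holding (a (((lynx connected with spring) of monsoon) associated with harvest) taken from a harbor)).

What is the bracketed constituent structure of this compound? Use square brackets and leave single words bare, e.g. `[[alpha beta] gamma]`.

[[[harbor [harvest [monsoon [spring lynx]]]] loom] chain]

At the top level: head "chain"; modifier "harbor harvest monsoon spring lynx loom".
Within "harbor harvest monsoon spring lynx loom", the head is "loom" and the modifier is "harbor harvest monsoon spring lynx".
Within "harbor harvest monsoon spring lynx", the head is "lynx" (specifically "harvest monsoon spring lynx") and the modifier is "harbor".
Within "harvest monsoon spring lynx", the head is "lynx" (specifically "monsoon spring lynx") and the modifier is "harvest".
Within "monsoon spring lynx", the head is "lynx" (specifically "spring lynx") and the modifier is "monsoon".
Within "spring lynx", the head is "lynx" and the modifier is "spring".
Putting it together: [[[harbor [harvest [monsoon [spring lynx]]]] loom] chain].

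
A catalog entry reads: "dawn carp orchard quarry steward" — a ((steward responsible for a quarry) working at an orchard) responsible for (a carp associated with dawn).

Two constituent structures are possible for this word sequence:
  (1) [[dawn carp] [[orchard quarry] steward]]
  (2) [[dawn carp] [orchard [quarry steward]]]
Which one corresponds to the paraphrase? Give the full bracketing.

[[dawn carp] [orchard [quarry steward]]]

The paraphrase's head is the "steward" part ("orchard quarry steward"); its modifier is "dawn carp".
That top-level split, carried through the inner groups, gives [[dawn carp] [orchard [quarry steward]]].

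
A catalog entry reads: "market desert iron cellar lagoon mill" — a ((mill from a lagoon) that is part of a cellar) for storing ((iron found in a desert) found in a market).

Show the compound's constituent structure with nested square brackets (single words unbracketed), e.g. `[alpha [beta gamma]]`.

Overall it is a kind of mill (specifically "cellar lagoon mill"); the modifier is "market desert iron".
Inside "market desert iron": head "iron" (specifically "desert iron"), modifier "market".
Inside "desert iron": head "iron", modifier "desert".
Inside "cellar lagoon mill": head "mill" (specifically "lagoon mill"), modifier "cellar".
Inside "lagoon mill": head "mill", modifier "lagoon".
So the structure is [[market [desert iron]] [cellar [lagoon mill]]].

[[market [desert iron]] [cellar [lagoon mill]]]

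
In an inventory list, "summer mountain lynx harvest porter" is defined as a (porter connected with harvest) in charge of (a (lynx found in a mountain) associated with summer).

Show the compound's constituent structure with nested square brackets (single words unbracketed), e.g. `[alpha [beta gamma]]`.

[[summer [mountain lynx]] [harvest porter]]

Overall it is a kind of porter (specifically "harvest porter"); the modifier is "summer mountain lynx".
Inside "summer mountain lynx": head "lynx" (specifically "mountain lynx"), modifier "summer".
Inside "mountain lynx": head "lynx", modifier "mountain".
Inside "harvest porter": head "porter", modifier "harvest".
Putting it together: [[summer [mountain lynx]] [harvest porter]].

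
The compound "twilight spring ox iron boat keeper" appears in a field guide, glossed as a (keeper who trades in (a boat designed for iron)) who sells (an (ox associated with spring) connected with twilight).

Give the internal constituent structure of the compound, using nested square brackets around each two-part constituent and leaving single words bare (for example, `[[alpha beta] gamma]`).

[[twilight [spring ox]] [[iron boat] keeper]]

At the top level: head "keeper" (specifically "iron boat keeper"); modifier "twilight spring ox".
Inside "twilight spring ox": head "ox" (specifically "spring ox"), modifier "twilight".
Inside "spring ox": head "ox", modifier "spring".
Inside "iron boat keeper": head "keeper", modifier "iron boat".
Inside "iron boat": head "boat", modifier "iron".
Assembled: [[twilight [spring ox]] [[iron boat] keeper]].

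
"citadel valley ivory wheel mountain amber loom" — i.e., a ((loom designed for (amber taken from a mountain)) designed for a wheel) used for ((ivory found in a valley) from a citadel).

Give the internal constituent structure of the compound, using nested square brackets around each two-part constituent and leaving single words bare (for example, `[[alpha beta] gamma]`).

[[citadel [valley ivory]] [wheel [[mountain amber] loom]]]

Overall it is a kind of loom (specifically "wheel mountain amber loom"); the modifier is "citadel valley ivory".
"citadel valley ivory" → head "ivory" (specifically "valley ivory"), modifier "citadel".
"valley ivory" → head "ivory", modifier "valley".
"wheel mountain amber loom" → head "loom" (specifically "mountain amber loom"), modifier "wheel".
"mountain amber loom" → head "loom", modifier "mountain amber".
"mountain amber" → head "amber", modifier "mountain".
So the structure is [[citadel [valley ivory]] [wheel [[mountain amber] loom]]].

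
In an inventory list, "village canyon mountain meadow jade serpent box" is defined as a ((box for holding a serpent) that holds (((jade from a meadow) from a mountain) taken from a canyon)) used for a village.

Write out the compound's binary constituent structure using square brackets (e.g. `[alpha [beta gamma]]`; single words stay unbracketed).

Overall it is a kind of box (specifically "canyon mountain meadow jade serpent box"); the modifier is "village".
"canyon mountain meadow jade serpent box" → head "box" (specifically "serpent box"), modifier "canyon mountain meadow jade".
"canyon mountain meadow jade" → head "jade" (specifically "mountain meadow jade"), modifier "canyon".
"mountain meadow jade" → head "jade" (specifically "meadow jade"), modifier "mountain".
"meadow jade" → head "jade", modifier "meadow".
"serpent box" → head "box", modifier "serpent".
So the structure is [village [[canyon [mountain [meadow jade]]] [serpent box]]].

[village [[canyon [mountain [meadow jade]]] [serpent box]]]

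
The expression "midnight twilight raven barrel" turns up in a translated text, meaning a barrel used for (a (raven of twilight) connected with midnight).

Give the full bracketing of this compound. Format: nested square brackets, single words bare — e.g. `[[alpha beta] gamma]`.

The outermost head in the paraphrase is "barrel", modified by "midnight twilight raven".
"midnight twilight raven" → head "raven" (specifically "twilight raven"), modifier "midnight".
"twilight raven" → head "raven", modifier "twilight".
Putting it together: [[midnight [twilight raven]] barrel].

[[midnight [twilight raven]] barrel]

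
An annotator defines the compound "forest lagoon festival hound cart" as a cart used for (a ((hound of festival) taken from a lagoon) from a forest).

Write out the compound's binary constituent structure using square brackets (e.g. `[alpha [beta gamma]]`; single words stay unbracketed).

[[forest [lagoon [festival hound]]] cart]

At the top level: head "cart"; modifier "forest lagoon festival hound".
Within "forest lagoon festival hound", the head is "hound" (specifically "lagoon festival hound") and the modifier is "forest".
Within "lagoon festival hound", the head is "hound" (specifically "festival hound") and the modifier is "lagoon".
Within "festival hound", the head is "hound" and the modifier is "festival".
Assembled: [[forest [lagoon [festival hound]]] cart].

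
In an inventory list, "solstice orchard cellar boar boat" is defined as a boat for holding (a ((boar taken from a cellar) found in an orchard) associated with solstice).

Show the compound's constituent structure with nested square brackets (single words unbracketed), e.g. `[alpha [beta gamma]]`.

Overall it is a kind of boat; the modifier is "solstice orchard cellar boar".
"solstice orchard cellar boar" → head "boar" (specifically "orchard cellar boar"), modifier "solstice".
"orchard cellar boar" → head "boar" (specifically "cellar boar"), modifier "orchard".
"cellar boar" → head "boar", modifier "cellar".
So the structure is [[solstice [orchard [cellar boar]]] boat].

[[solstice [orchard [cellar boar]]] boat]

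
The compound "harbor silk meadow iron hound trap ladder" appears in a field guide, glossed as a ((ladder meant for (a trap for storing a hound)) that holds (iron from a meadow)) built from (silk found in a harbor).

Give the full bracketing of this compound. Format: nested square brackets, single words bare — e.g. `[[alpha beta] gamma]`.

Whole compound: head "ladder" (specifically "meadow iron hound trap ladder"), modifier "harbor silk".
Inside "harbor silk": head "silk", modifier "harbor".
Inside "meadow iron hound trap ladder": head "ladder" (specifically "hound trap ladder"), modifier "meadow iron".
Inside "meadow iron": head "iron", modifier "meadow".
Inside "hound trap ladder": head "ladder", modifier "hound trap".
Inside "hound trap": head "trap", modifier "hound".
So the structure is [[harbor silk] [[meadow iron] [[hound trap] ladder]]].

[[harbor silk] [[meadow iron] [[hound trap] ladder]]]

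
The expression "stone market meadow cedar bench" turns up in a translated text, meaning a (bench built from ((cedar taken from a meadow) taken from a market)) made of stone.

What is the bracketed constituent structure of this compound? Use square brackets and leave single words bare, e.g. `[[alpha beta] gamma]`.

[stone [[market [meadow cedar]] bench]]

The outermost head in the paraphrase is "bench" (specifically "market meadow cedar bench"), modified by "stone".
Within "market meadow cedar bench", the head is "bench" and the modifier is "market meadow cedar".
Within "market meadow cedar", the head is "cedar" (specifically "meadow cedar") and the modifier is "market".
Within "meadow cedar", the head is "cedar" and the modifier is "meadow".
Putting it together: [stone [[market [meadow cedar]] bench]].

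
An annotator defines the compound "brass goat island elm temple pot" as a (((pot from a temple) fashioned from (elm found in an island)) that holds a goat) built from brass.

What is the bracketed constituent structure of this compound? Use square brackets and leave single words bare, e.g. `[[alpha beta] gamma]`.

[brass [goat [[island elm] [temple pot]]]]

Overall it is a kind of pot (specifically "goat island elm temple pot"); the modifier is "brass".
"goat island elm temple pot" → head "pot" (specifically "island elm temple pot"), modifier "goat".
"island elm temple pot" → head "pot" (specifically "temple pot"), modifier "island elm".
"island elm" → head "elm", modifier "island".
"temple pot" → head "pot", modifier "temple".
Putting it together: [brass [goat [[island elm] [temple pot]]]].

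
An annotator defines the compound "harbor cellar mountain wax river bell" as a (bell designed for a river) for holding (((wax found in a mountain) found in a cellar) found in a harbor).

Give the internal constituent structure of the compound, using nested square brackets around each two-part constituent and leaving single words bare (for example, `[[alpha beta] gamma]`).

The outermost head in the paraphrase is "bell" (specifically "river bell"), modified by "harbor cellar mountain wax".
Inside "harbor cellar mountain wax": head "wax" (specifically "cellar mountain wax"), modifier "harbor".
Inside "cellar mountain wax": head "wax" (specifically "mountain wax"), modifier "cellar".
Inside "mountain wax": head "wax", modifier "mountain".
Inside "river bell": head "bell", modifier "river".
Assembled: [[harbor [cellar [mountain wax]]] [river bell]].

[[harbor [cellar [mountain wax]]] [river bell]]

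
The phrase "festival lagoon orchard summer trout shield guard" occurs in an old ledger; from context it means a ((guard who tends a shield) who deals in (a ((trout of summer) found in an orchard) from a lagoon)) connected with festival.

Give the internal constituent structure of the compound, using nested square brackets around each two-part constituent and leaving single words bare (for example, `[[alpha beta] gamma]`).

[festival [[lagoon [orchard [summer trout]]] [shield guard]]]

The outermost head in the paraphrase is "guard" (specifically "lagoon orchard summer trout shield guard"), modified by "festival".
"lagoon orchard summer trout shield guard" → head "guard" (specifically "shield guard"), modifier "lagoon orchard summer trout".
"lagoon orchard summer trout" → head "trout" (specifically "orchard summer trout"), modifier "lagoon".
"orchard summer trout" → head "trout" (specifically "summer trout"), modifier "orchard".
"summer trout" → head "trout", modifier "summer".
"shield guard" → head "guard", modifier "shield".
Putting it together: [festival [[lagoon [orchard [summer trout]]] [shield guard]]].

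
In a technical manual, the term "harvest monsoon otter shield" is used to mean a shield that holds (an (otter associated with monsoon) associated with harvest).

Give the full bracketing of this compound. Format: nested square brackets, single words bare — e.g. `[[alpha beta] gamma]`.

Whole compound: head "shield", modifier "harvest monsoon otter".
"harvest monsoon otter" → head "otter" (specifically "monsoon otter"), modifier "harvest".
"monsoon otter" → head "otter", modifier "monsoon".
Putting it together: [[harvest [monsoon otter]] shield].

[[harvest [monsoon otter]] shield]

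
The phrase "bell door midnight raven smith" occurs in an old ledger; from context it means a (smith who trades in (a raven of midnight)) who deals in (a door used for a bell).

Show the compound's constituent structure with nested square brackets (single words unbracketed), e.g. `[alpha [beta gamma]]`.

Overall it is a kind of smith (specifically "midnight raven smith"); the modifier is "bell door".
"bell door" → head "door", modifier "bell".
"midnight raven smith" → head "smith", modifier "midnight raven".
"midnight raven" → head "raven", modifier "midnight".
Putting it together: [[bell door] [[midnight raven] smith]].

[[bell door] [[midnight raven] smith]]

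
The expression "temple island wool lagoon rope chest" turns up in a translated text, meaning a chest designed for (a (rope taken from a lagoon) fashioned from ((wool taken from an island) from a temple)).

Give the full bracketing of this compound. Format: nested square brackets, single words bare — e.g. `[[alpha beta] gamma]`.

Overall it is a kind of chest; the modifier is "temple island wool lagoon rope".
"temple island wool lagoon rope" → head "rope" (specifically "lagoon rope"), modifier "temple island wool".
"temple island wool" → head "wool" (specifically "island wool"), modifier "temple".
"island wool" → head "wool", modifier "island".
"lagoon rope" → head "rope", modifier "lagoon".
Assembled: [[[temple [island wool]] [lagoon rope]] chest].

[[[temple [island wool]] [lagoon rope]] chest]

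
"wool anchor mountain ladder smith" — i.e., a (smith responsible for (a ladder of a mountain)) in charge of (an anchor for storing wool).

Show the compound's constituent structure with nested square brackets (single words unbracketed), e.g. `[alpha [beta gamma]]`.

[[wool anchor] [[mountain ladder] smith]]

Whole compound: head "smith" (specifically "mountain ladder smith"), modifier "wool anchor".
Within "wool anchor", the head is "anchor" and the modifier is "wool".
Within "mountain ladder smith", the head is "smith" and the modifier is "mountain ladder".
Within "mountain ladder", the head is "ladder" and the modifier is "mountain".
So the structure is [[wool anchor] [[mountain ladder] smith]].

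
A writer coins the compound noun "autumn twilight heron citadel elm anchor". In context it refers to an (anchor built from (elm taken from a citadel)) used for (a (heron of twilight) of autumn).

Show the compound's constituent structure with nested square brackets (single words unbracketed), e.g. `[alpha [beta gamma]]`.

[[autumn [twilight heron]] [[citadel elm] anchor]]

At the top level: head "anchor" (specifically "citadel elm anchor"); modifier "autumn twilight heron".
Inside "autumn twilight heron": head "heron" (specifically "twilight heron"), modifier "autumn".
Inside "twilight heron": head "heron", modifier "twilight".
Inside "citadel elm anchor": head "anchor", modifier "citadel elm".
Inside "citadel elm": head "elm", modifier "citadel".
Putting it together: [[autumn [twilight heron]] [[citadel elm] anchor]].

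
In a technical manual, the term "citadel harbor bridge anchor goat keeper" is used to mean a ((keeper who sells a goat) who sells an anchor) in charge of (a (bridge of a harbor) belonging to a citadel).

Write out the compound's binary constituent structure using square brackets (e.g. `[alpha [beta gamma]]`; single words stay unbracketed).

[[citadel [harbor bridge]] [anchor [goat keeper]]]

Overall it is a kind of keeper (specifically "anchor goat keeper"); the modifier is "citadel harbor bridge".
Within "citadel harbor bridge", the head is "bridge" (specifically "harbor bridge") and the modifier is "citadel".
Within "harbor bridge", the head is "bridge" and the modifier is "harbor".
Within "anchor goat keeper", the head is "keeper" (specifically "goat keeper") and the modifier is "anchor".
Within "goat keeper", the head is "keeper" and the modifier is "goat".
Putting it together: [[citadel [harbor bridge]] [anchor [goat keeper]]].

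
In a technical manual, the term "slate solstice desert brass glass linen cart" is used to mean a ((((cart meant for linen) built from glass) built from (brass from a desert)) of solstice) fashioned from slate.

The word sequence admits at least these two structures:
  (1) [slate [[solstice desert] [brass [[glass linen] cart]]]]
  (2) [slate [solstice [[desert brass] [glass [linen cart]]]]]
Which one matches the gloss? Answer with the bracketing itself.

The paraphrase's head is the "cart" part ("solstice desert brass glass linen cart"); its modifier is "slate".
That top-level split, carried through the inner groups, gives [slate [solstice [[desert brass] [glass [linen cart]]]]].

[slate [solstice [[desert brass] [glass [linen cart]]]]]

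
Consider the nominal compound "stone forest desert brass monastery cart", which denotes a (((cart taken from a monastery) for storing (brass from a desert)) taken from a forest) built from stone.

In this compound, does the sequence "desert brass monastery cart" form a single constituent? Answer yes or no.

yes

The paraphrase groups the words so that "desert brass monastery cart" is one unit: it corresponds to a single parenthesized sub-phrase.
The full structure is [stone [forest [[desert brass] [monastery cart]]]], in which [desert brass monastery cart] is a constituent.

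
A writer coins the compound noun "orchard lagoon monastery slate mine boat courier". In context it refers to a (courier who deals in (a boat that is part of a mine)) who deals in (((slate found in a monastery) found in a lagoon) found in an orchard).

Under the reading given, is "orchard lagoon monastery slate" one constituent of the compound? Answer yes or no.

yes

The paraphrase groups the words so that "orchard lagoon monastery slate" is one unit: it corresponds to a single parenthesized sub-phrase.
The full structure is [[orchard [lagoon [monastery slate]]] [[mine boat] courier]], in which [orchard lagoon monastery slate] is a constituent.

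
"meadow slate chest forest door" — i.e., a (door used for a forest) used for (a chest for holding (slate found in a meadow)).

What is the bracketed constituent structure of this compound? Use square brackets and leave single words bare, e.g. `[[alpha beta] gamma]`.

The outermost head in the paraphrase is "door" (specifically "forest door"), modified by "meadow slate chest".
Within "meadow slate chest", the head is "chest" and the modifier is "meadow slate".
Within "meadow slate", the head is "slate" and the modifier is "meadow".
Within "forest door", the head is "door" and the modifier is "forest".
Putting it together: [[[meadow slate] chest] [forest door]].

[[[meadow slate] chest] [forest door]]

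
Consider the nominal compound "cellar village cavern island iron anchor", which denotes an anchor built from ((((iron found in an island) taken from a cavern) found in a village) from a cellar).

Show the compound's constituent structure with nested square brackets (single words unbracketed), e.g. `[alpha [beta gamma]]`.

[[cellar [village [cavern [island iron]]]] anchor]

Overall it is a kind of anchor; the modifier is "cellar village cavern island iron".
Inside "cellar village cavern island iron": head "iron" (specifically "village cavern island iron"), modifier "cellar".
Inside "village cavern island iron": head "iron" (specifically "cavern island iron"), modifier "village".
Inside "cavern island iron": head "iron" (specifically "island iron"), modifier "cavern".
Inside "island iron": head "iron", modifier "island".
Putting it together: [[cellar [village [cavern [island iron]]]] anchor].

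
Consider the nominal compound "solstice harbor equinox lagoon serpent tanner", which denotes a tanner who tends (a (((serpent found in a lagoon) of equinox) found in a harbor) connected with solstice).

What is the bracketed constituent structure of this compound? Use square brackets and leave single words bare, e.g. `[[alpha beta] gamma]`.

The outermost head in the paraphrase is "tanner", modified by "solstice harbor equinox lagoon serpent".
Within "solstice harbor equinox lagoon serpent", the head is "serpent" (specifically "harbor equinox lagoon serpent") and the modifier is "solstice".
Within "harbor equinox lagoon serpent", the head is "serpent" (specifically "equinox lagoon serpent") and the modifier is "harbor".
Within "equinox lagoon serpent", the head is "serpent" (specifically "lagoon serpent") and the modifier is "equinox".
Within "lagoon serpent", the head is "serpent" and the modifier is "lagoon".
So the structure is [[solstice [harbor [equinox [lagoon serpent]]]] tanner].

[[solstice [harbor [equinox [lagoon serpent]]]] tanner]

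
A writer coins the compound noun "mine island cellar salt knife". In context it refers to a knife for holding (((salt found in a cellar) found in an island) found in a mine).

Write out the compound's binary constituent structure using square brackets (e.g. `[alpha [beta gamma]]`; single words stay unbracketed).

Whole compound: head "knife", modifier "mine island cellar salt".
Within "mine island cellar salt", the head is "salt" (specifically "island cellar salt") and the modifier is "mine".
Within "island cellar salt", the head is "salt" (specifically "cellar salt") and the modifier is "island".
Within "cellar salt", the head is "salt" and the modifier is "cellar".
So the structure is [[mine [island [cellar salt]]] knife].

[[mine [island [cellar salt]]] knife]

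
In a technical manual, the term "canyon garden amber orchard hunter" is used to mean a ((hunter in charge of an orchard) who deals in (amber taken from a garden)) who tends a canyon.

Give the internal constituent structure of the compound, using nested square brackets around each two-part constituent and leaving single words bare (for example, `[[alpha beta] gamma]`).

[canyon [[garden amber] [orchard hunter]]]

Overall it is a kind of hunter (specifically "garden amber orchard hunter"); the modifier is "canyon".
"garden amber orchard hunter" → head "hunter" (specifically "orchard hunter"), modifier "garden amber".
"garden amber" → head "amber", modifier "garden".
"orchard hunter" → head "hunter", modifier "orchard".
Assembled: [canyon [[garden amber] [orchard hunter]]].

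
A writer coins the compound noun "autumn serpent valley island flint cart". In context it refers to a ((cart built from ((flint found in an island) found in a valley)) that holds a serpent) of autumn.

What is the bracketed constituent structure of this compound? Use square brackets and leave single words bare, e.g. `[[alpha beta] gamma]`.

[autumn [serpent [[valley [island flint]] cart]]]

Overall it is a kind of cart (specifically "serpent valley island flint cart"); the modifier is "autumn".
"serpent valley island flint cart" → head "cart" (specifically "valley island flint cart"), modifier "serpent".
"valley island flint cart" → head "cart", modifier "valley island flint".
"valley island flint" → head "flint" (specifically "island flint"), modifier "valley".
"island flint" → head "flint", modifier "island".
Assembled: [autumn [serpent [[valley [island flint]] cart]]].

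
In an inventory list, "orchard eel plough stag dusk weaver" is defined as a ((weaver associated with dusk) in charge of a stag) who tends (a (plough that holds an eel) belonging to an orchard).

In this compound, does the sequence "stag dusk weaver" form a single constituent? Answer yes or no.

The paraphrase groups the words so that "stag dusk weaver" is one unit: it corresponds to a single parenthesized sub-phrase.
The full structure is [[orchard [eel plough]] [stag [dusk weaver]]], in which [stag dusk weaver] is a constituent.

yes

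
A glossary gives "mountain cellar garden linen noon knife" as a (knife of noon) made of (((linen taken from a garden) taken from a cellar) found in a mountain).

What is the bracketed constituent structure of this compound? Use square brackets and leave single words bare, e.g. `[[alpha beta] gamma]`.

Overall it is a kind of knife (specifically "noon knife"); the modifier is "mountain cellar garden linen".
Inside "mountain cellar garden linen": head "linen" (specifically "cellar garden linen"), modifier "mountain".
Inside "cellar garden linen": head "linen" (specifically "garden linen"), modifier "cellar".
Inside "garden linen": head "linen", modifier "garden".
Inside "noon knife": head "knife", modifier "noon".
Putting it together: [[mountain [cellar [garden linen]]] [noon knife]].

[[mountain [cellar [garden linen]]] [noon knife]]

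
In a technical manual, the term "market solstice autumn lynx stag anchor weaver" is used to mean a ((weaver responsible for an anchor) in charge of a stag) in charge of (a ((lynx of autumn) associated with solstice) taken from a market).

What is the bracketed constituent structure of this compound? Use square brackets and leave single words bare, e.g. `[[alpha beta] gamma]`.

Whole compound: head "weaver" (specifically "stag anchor weaver"), modifier "market solstice autumn lynx".
"market solstice autumn lynx" → head "lynx" (specifically "solstice autumn lynx"), modifier "market".
"solstice autumn lynx" → head "lynx" (specifically "autumn lynx"), modifier "solstice".
"autumn lynx" → head "lynx", modifier "autumn".
"stag anchor weaver" → head "weaver" (specifically "anchor weaver"), modifier "stag".
"anchor weaver" → head "weaver", modifier "anchor".
Putting it together: [[market [solstice [autumn lynx]]] [stag [anchor weaver]]].

[[market [solstice [autumn lynx]]] [stag [anchor weaver]]]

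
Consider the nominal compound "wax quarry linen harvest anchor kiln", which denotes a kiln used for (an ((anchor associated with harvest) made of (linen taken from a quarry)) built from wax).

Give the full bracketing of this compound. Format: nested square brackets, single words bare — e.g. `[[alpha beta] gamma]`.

Whole compound: head "kiln", modifier "wax quarry linen harvest anchor".
Within "wax quarry linen harvest anchor", the head is "anchor" (specifically "quarry linen harvest anchor") and the modifier is "wax".
Within "quarry linen harvest anchor", the head is "anchor" (specifically "harvest anchor") and the modifier is "quarry linen".
Within "quarry linen", the head is "linen" and the modifier is "quarry".
Within "harvest anchor", the head is "anchor" and the modifier is "harvest".
Putting it together: [[wax [[quarry linen] [harvest anchor]]] kiln].

[[wax [[quarry linen] [harvest anchor]]] kiln]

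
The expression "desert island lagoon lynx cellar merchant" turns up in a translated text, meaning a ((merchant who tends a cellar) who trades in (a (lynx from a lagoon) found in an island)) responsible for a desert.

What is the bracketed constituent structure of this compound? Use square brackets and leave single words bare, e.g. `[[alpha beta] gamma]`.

[desert [[island [lagoon lynx]] [cellar merchant]]]

Overall it is a kind of merchant (specifically "island lagoon lynx cellar merchant"); the modifier is "desert".
Within "island lagoon lynx cellar merchant", the head is "merchant" (specifically "cellar merchant") and the modifier is "island lagoon lynx".
Within "island lagoon lynx", the head is "lynx" (specifically "lagoon lynx") and the modifier is "island".
Within "lagoon lynx", the head is "lynx" and the modifier is "lagoon".
Within "cellar merchant", the head is "merchant" and the modifier is "cellar".
So the structure is [desert [[island [lagoon lynx]] [cellar merchant]]].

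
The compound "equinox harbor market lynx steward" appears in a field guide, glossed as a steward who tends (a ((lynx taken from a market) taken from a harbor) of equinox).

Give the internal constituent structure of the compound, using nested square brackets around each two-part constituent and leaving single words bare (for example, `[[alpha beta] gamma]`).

[[equinox [harbor [market lynx]]] steward]

Overall it is a kind of steward; the modifier is "equinox harbor market lynx".
Inside "equinox harbor market lynx": head "lynx" (specifically "harbor market lynx"), modifier "equinox".
Inside "harbor market lynx": head "lynx" (specifically "market lynx"), modifier "harbor".
Inside "market lynx": head "lynx", modifier "market".
Putting it together: [[equinox [harbor [market lynx]]] steward].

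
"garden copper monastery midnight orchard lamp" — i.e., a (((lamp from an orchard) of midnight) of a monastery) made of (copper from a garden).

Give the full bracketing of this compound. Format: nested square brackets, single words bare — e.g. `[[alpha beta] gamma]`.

[[garden copper] [monastery [midnight [orchard lamp]]]]

The outermost head in the paraphrase is "lamp" (specifically "monastery midnight orchard lamp"), modified by "garden copper".
Within "garden copper", the head is "copper" and the modifier is "garden".
Within "monastery midnight orchard lamp", the head is "lamp" (specifically "midnight orchard lamp") and the modifier is "monastery".
Within "midnight orchard lamp", the head is "lamp" (specifically "orchard lamp") and the modifier is "midnight".
Within "orchard lamp", the head is "lamp" and the modifier is "orchard".
So the structure is [[garden copper] [monastery [midnight [orchard lamp]]]].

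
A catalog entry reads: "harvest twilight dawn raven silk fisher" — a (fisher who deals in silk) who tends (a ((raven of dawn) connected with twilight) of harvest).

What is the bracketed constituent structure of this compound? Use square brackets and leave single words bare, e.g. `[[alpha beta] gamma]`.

Whole compound: head "fisher" (specifically "silk fisher"), modifier "harvest twilight dawn raven".
Within "harvest twilight dawn raven", the head is "raven" (specifically "twilight dawn raven") and the modifier is "harvest".
Within "twilight dawn raven", the head is "raven" (specifically "dawn raven") and the modifier is "twilight".
Within "dawn raven", the head is "raven" and the modifier is "dawn".
Within "silk fisher", the head is "fisher" and the modifier is "silk".
Assembled: [[harvest [twilight [dawn raven]]] [silk fisher]].

[[harvest [twilight [dawn raven]]] [silk fisher]]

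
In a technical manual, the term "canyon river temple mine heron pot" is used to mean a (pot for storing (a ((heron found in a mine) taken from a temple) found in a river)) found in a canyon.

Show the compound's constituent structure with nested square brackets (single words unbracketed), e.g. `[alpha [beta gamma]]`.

[canyon [[river [temple [mine heron]]] pot]]

Whole compound: head "pot" (specifically "river temple mine heron pot"), modifier "canyon".
Inside "river temple mine heron pot": head "pot", modifier "river temple mine heron".
Inside "river temple mine heron": head "heron" (specifically "temple mine heron"), modifier "river".
Inside "temple mine heron": head "heron" (specifically "mine heron"), modifier "temple".
Inside "mine heron": head "heron", modifier "mine".
Putting it together: [canyon [[river [temple [mine heron]]] pot]].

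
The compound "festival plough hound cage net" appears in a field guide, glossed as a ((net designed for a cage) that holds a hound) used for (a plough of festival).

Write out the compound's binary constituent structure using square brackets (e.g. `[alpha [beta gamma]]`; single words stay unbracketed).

[[festival plough] [hound [cage net]]]

At the top level: head "net" (specifically "hound cage net"); modifier "festival plough".
Inside "festival plough": head "plough", modifier "festival".
Inside "hound cage net": head "net" (specifically "cage net"), modifier "hound".
Inside "cage net": head "net", modifier "cage".
Assembled: [[festival plough] [hound [cage net]]].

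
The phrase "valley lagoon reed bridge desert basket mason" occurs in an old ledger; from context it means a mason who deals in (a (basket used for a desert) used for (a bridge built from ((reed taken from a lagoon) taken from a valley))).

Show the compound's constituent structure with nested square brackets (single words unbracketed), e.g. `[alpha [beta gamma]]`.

[[[[valley [lagoon reed]] bridge] [desert basket]] mason]

The outermost head in the paraphrase is "mason", modified by "valley lagoon reed bridge desert basket".
"valley lagoon reed bridge desert basket" → head "basket" (specifically "desert basket"), modifier "valley lagoon reed bridge".
"valley lagoon reed bridge" → head "bridge", modifier "valley lagoon reed".
"valley lagoon reed" → head "reed" (specifically "lagoon reed"), modifier "valley".
"lagoon reed" → head "reed", modifier "lagoon".
"desert basket" → head "basket", modifier "desert".
Assembled: [[[[valley [lagoon reed]] bridge] [desert basket]] mason].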